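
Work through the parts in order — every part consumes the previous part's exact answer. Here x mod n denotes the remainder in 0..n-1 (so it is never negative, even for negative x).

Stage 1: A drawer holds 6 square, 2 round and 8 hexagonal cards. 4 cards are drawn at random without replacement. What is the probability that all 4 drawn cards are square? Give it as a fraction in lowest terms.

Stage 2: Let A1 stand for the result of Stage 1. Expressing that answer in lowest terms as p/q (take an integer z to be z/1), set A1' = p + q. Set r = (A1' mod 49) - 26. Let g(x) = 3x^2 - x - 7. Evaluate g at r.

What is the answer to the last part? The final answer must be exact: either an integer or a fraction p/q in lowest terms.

7

Stage 1: total draws C(16,4) = 1820; favorable C(6,4) = 15; P = 3/364; answer 3/364
Stage 2: A1 = 3/364; threaded value p + q = 367; r = -2; 3*(-2)^2 - 1*(-2)^1 - 7 = (12) + (2) + (-7) = 7; answer 7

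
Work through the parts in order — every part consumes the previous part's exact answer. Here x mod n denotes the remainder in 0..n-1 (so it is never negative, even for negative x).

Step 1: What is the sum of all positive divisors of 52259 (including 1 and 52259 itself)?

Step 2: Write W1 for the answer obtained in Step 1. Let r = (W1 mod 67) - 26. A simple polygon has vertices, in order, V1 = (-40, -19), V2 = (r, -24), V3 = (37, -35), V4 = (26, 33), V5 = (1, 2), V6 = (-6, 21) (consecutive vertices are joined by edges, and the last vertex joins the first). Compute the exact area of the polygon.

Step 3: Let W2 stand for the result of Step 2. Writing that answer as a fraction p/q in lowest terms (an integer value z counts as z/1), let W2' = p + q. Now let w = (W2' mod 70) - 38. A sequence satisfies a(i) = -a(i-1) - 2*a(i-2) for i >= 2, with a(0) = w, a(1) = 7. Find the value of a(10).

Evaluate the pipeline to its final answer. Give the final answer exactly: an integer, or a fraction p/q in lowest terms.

-773

Step 1: 52259 is prime, so its only divisors are 1 and 52259; sigma = 1 + 52259 = 52260; answer 52260
Step 2: W1 = 52260; r = -26; cross terms: (-40*-24 - -26*-19)=466, (-26*-35 - 37*-24)=1798, (37*33 - 26*-35)=2131, (26*2 - 1*33)=19, (1*21 - -6*2)=33, (-6*-19 - -40*21)=954; twice the area = |5401| = 5401; area = 5401/2; answer 5401/2
Step 3: W2 = 5401/2; threaded value p + q = 5403; w = -25; a(2) = -1*(7) - 2*(-25) = 43; iterating: a(2)=43, a(3)=-57, a(4)=-29, a(5)=143, a(6)=-85, a(7)=-201, a(8)=371, a(9)=31, a(10)=-773; answer -773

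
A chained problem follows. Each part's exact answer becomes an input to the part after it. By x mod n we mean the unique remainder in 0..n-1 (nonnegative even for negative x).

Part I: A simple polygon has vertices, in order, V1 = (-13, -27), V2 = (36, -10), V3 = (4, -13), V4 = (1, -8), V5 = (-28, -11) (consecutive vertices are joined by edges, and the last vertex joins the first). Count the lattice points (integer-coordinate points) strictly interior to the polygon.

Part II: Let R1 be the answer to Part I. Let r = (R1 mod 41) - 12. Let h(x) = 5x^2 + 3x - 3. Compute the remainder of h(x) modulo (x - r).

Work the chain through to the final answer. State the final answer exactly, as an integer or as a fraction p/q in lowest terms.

635

Part I: cross terms: (-13*-10 - 36*-27)=1102, (36*-13 - 4*-10)=-428, (4*-8 - 1*-13)=-19, (1*-11 - -28*-8)=-235, (-28*-27 - -13*-11)=613; twice the area = |1033| = 1033; area = 1033/2; boundary points = 1 + 1 + 1 + 1 + 1 = 5; strictly interior points = area - boundary/2 + 1 = 515; answer 515
Part II: R1 = 515; r = 11; remainder = value at the root: 5*(11)^2 + 3*(11)^1 - 3 = (605) + (33) + (-3) = 635; answer 635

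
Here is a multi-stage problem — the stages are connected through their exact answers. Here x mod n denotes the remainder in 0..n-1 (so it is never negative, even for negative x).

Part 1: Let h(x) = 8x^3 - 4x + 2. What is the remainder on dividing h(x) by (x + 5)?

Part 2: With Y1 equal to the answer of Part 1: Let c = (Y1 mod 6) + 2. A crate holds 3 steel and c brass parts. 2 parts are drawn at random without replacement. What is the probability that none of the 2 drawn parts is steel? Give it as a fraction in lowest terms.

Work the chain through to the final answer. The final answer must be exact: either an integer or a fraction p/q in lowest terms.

Part 1: remainder = value at the root: 8*(-5)^3 - 4*(-5)^1 + 2 = (-1000) + (20) + (2) = -978; answer -978
Part 2: Y1 = -978; c = 2; total draws C(5,2) = 10; favorable C(2,2) = 1; P = 1/10; answer 1/10

1/10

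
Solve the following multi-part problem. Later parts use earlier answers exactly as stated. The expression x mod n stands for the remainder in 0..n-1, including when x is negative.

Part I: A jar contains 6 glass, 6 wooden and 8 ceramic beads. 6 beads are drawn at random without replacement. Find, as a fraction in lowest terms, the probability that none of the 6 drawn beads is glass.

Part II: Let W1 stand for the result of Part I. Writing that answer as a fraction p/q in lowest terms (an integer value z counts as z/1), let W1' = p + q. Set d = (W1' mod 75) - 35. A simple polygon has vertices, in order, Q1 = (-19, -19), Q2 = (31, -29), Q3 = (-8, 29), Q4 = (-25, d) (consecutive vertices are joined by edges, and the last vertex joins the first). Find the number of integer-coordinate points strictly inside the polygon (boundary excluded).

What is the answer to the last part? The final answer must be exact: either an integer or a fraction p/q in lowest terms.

Part I: total draws C(20,6) = 38760; favorable C(14,6) = 3003; P = 1001/12920; answer 1001/12920
Part II: W1 = 1001/12920; threaded value p + q = 13921; d = 11; cross terms: (-19*-29 - 31*-19)=1140, (31*29 - -8*-29)=667, (-8*11 - -25*29)=637, (-25*-19 - -19*11)=684; twice the area = |3128| = 3128; area = 1564; boundary points = 10 + 1 + 1 + 6 = 18; strictly interior points = area - boundary/2 + 1 = 1556; answer 1556

1556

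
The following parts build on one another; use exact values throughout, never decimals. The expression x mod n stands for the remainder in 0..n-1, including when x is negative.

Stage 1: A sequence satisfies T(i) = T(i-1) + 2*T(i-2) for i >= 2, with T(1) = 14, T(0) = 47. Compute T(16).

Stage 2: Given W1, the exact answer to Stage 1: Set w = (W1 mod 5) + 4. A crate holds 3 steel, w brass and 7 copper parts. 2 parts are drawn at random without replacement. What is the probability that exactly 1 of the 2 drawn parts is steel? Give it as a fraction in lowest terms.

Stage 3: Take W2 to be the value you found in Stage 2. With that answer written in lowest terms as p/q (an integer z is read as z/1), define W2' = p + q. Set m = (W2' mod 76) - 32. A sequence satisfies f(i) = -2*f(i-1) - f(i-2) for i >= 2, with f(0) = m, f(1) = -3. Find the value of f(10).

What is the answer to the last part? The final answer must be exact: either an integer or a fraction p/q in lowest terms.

-159

Stage 1: T(2) = 1*(14) + 2*(47) = 108; iterating: T(2)=108, T(3)=136, T(4)=352, T(5)=624, T(6)=1328, T(7)=2576, T(8)=5232, T(9)=10384, T(10)=20848, T(11)=41616, T(12)=83312, T(13)=166544, T(14)=333168, T(15)=666256, T(16)=1332592; answer 1332592
Stage 2: W1 = 1332592; w = 6; total draws C(16,2) = 120; favorable C(3,1)*C(13,1) = 39; P = 13/40; answer 13/40
Stage 3: W2 = 13/40; threaded value p + q = 53; m = 21; f(2) = -2*(-3) - 1*(21) = -15; iterating: f(2)=-15, f(3)=33, f(4)=-51, f(5)=69, f(6)=-87, f(7)=105, f(8)=-123, f(9)=141, f(10)=-159; answer -159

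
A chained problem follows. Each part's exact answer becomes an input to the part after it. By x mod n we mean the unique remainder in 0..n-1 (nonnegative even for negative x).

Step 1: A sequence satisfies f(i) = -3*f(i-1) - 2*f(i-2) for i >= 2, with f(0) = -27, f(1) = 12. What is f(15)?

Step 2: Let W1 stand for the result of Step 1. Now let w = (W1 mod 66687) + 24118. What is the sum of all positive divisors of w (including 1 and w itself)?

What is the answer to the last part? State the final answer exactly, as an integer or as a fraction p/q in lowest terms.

Step 1: f(2) = -3*(12) - 2*(-27) = 18; iterating: f(2)=18, f(3)=-78, f(4)=198, f(5)=-438, f(6)=918, f(7)=-1878, f(8)=3798, f(9)=-7638, f(10)=15318, f(11)=-30678, f(12)=61398, f(13)=-122838, f(14)=245718, f(15)=-491478; answer -491478
Step 2: W1 = -491478; w = 66136; 66136 = 2^3 * 7 * 1181; sigma = (1 + 2 + 4 + 8) * (1 + 7) * (1 + 1181) = 15 * 8 * 1182 = 141840; answer 141840

141840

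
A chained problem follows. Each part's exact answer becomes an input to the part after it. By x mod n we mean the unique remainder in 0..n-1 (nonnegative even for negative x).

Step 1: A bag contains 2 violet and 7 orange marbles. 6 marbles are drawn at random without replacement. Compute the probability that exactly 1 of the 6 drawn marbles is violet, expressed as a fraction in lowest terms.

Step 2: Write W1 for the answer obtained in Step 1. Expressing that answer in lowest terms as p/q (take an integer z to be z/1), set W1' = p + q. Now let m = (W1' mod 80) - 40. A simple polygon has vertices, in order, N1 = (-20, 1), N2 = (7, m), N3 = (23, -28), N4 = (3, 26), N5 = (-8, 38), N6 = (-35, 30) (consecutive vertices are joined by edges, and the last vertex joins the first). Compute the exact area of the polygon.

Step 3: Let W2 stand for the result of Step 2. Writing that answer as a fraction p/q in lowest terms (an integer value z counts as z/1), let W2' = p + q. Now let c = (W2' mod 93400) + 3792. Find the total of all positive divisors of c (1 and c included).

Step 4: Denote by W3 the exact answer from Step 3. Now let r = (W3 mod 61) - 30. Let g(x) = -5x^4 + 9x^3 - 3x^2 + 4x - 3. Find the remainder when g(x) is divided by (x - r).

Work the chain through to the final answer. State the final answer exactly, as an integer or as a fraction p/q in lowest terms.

Step 1: total draws C(9,6) = 84; favorable C(2,1)*C(7,5) = 42; P = 1/2; answer 1/2
Step 2: W1 = 1/2; threaded value p + q = 3; m = -37; cross terms: (-20*-37 - 7*1)=733, (7*-28 - 23*-37)=655, (23*26 - 3*-28)=682, (3*38 - -8*26)=322, (-8*30 - -35*38)=1090, (-35*1 - -20*30)=565; twice the area = |4047| = 4047; area = 4047/2; answer 4047/2
Step 3: W2 = 4047/2; threaded value p + q = 4049; c = 7841; 7841 is prime, so its only divisors are 1 and 7841; sigma = 1 + 7841 = 7842; answer 7842
Step 4: W3 = 7842; r = 4; remainder = value at the root: -5*(4)^4 + 9*(4)^3 - 3*(4)^2 + 4*(4)^1 - 3 = (-1280) + (576) + (-48) + (16) + (-3) = -739; answer -739

-739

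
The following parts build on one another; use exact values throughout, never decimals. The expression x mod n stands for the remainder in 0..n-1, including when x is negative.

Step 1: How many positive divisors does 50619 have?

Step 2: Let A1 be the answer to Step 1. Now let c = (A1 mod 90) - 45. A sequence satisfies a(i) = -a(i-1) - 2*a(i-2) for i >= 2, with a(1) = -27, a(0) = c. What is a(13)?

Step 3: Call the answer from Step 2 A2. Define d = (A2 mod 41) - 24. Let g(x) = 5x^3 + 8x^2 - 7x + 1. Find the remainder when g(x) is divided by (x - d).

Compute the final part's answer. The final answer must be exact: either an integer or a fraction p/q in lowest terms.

Step 1: 50619 = 3 * 47 * 359; number of divisors = (1+1) * (1+1) * (1+1) = 8; answer 8
Step 2: A1 = 8; c = -37; a(2) = -1*(-27) - 2*(-37) = 101; iterating: a(2)=101, a(3)=-47, a(4)=-155, a(5)=249, a(6)=61, a(7)=-559, a(8)=437, a(9)=681, a(10)=-1555, a(11)=193, a(12)=2917, a(13)=-3303; answer -3303
Step 3: A2 = -3303; d = -6; remainder = value at the root: 5*(-6)^3 + 8*(-6)^2 - 7*(-6)^1 + 1 = (-1080) + (288) + (42) + (1) = -749; answer -749

-749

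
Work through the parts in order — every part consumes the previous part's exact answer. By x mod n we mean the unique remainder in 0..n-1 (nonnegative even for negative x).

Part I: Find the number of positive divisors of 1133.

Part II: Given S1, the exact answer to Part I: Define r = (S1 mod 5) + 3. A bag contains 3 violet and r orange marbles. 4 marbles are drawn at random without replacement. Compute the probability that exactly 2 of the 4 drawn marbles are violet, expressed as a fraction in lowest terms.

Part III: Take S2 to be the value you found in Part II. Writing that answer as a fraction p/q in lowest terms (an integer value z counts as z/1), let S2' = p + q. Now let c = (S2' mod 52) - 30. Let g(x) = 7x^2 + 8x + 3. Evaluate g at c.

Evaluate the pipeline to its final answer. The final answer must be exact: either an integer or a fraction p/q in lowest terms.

Part I: 1133 = 11 * 103; number of divisors = (1+1) * (1+1) = 4; answer 4
Part II: S1 = 4; r = 7; total draws C(10,4) = 210; favorable C(3,2)*C(7,2) = 63; P = 3/10; answer 3/10
Part III: S2 = 3/10; threaded value p + q = 13; c = -17; 7*(-17)^2 + 8*(-17)^1 + 3 = (2023) + (-136) + (3) = 1890; answer 1890

1890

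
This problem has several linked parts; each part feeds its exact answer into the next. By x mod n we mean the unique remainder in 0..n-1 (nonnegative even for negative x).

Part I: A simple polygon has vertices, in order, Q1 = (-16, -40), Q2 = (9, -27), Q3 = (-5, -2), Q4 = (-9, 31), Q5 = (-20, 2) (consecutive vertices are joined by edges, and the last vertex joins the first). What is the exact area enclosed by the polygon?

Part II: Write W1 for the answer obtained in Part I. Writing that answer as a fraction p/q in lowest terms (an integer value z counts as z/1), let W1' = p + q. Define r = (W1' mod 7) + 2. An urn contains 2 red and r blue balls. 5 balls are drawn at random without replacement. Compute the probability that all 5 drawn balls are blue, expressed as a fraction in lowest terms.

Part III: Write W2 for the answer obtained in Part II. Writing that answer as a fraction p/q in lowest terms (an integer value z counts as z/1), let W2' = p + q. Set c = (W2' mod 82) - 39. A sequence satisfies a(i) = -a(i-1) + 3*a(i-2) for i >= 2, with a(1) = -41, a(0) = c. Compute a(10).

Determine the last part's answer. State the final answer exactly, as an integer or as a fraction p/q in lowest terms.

4847

Part I: cross terms: (-16*-27 - 9*-40)=792, (9*-2 - -5*-27)=-153, (-5*31 - -9*-2)=-173, (-9*2 - -20*31)=602, (-20*-40 - -16*2)=832; twice the area = |1900| = 1900; area = 950; answer 950
Part II: W1 = 950; threaded value p + q = 951; r = 8; total draws C(10,5) = 252; favorable C(8,5) = 56; P = 2/9; answer 2/9
Part III: W2 = 2/9; threaded value p + q = 11; c = -28; a(2) = -1*(-41) + 3*(-28) = -43; iterating: a(2)=-43, a(3)=-80, a(4)=-49, a(5)=-191, a(6)=44, a(7)=-617, a(8)=749, a(9)=-2600, a(10)=4847; answer 4847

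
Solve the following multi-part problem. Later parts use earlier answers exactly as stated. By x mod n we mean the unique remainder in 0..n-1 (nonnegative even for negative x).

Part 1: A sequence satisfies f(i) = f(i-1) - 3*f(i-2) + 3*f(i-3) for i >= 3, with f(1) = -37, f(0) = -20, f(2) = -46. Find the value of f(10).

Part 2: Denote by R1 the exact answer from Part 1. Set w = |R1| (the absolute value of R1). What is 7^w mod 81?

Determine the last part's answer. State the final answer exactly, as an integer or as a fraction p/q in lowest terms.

25

Part 1: f(3) = 1*(-46) - 3*(-37) + 3*(-20) = 5; iterating: f(3)=5, f(4)=32, f(5)=-121, f(6)=-202, f(7)=257, f(8)=500, f(9)=-877, f(10)=-1606; answer -1606
Part 2: R1 = -1606; w = 1606; squarings mod 81: 7^1=7, 7^2=49, 7^4=52, 7^8=31, 7^16=70, 7^32=40, 7^64=61, 7^128=76, 7^256=25, 7^512=58, 7^1024=43; 7^1606 = 7^2 * 7^4 * 7^64 * 7^512 * 7^1024 = 25 (mod 81); answer 25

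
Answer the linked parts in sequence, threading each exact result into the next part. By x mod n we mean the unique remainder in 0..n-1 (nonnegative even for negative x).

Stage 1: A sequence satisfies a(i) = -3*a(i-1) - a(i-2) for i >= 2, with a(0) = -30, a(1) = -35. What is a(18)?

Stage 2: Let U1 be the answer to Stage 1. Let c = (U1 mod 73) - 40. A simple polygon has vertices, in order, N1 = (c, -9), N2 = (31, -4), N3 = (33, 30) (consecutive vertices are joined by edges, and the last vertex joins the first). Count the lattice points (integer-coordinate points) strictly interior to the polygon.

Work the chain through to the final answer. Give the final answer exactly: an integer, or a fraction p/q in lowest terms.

1030

Stage 1: a(2) = -3*(-35) - 1*(-30) = 135; iterating: a(2)=135, a(3)=-370, a(4)=975, a(5)=-2555, a(6)=6690, a(7)=-17515, a(8)=45855, a(9)=-120050, a(10)=314295, a(11)=-822835, a(12)=2154210, a(13)=-5639795, a(14)=14765175, a(15)=-38655730, a(16)=101202015, a(17)=-264950315, a(18)=693648930; answer 693648930
Stage 2: U1 = 693648930; c = -30; cross terms: (-30*-4 - 31*-9)=399, (31*30 - 33*-4)=1062, (33*-9 - -30*30)=603; twice the area = |2064| = 2064; area = 1032; boundary points = 1 + 2 + 3 = 6; strictly interior points = area - boundary/2 + 1 = 1030; answer 1030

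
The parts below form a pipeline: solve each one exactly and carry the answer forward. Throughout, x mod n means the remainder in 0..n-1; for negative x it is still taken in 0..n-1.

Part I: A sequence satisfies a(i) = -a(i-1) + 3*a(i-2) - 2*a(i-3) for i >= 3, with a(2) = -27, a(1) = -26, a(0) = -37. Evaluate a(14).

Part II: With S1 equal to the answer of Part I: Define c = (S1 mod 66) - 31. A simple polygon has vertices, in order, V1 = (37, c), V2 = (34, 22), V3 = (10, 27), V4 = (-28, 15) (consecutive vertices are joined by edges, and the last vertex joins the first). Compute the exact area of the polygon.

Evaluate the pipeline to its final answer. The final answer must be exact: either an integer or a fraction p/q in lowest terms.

Part I: a(3) = -1*(-27) + 3*(-26) - 2*(-37) = 23; iterating: a(3)=23, a(4)=-52, a(5)=175, a(6)=-377, a(7)=1006, a(8)=-2487, a(9)=6259, a(10)=-15732, a(11)=39483, a(12)=-99197, a(13)=249110, a(14)=-625667; answer -625667
Part II: S1 = -625667; c = -18; cross terms: (37*22 - 34*-18)=1426, (34*27 - 10*22)=698, (10*15 - -28*27)=906, (-28*-18 - 37*15)=-51; twice the area = |2979| = 2979; area = 2979/2; answer 2979/2

2979/2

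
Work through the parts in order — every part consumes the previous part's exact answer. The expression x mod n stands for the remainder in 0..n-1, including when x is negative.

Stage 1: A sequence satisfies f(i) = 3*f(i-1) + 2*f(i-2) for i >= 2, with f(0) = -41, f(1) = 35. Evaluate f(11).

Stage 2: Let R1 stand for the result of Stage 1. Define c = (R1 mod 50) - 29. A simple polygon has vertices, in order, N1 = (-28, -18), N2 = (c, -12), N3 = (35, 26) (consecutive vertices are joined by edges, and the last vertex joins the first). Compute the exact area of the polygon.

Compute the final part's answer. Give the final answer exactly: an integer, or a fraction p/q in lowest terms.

691

Stage 1: f(2) = 3*(35) + 2*(-41) = 23; iterating: f(2)=23, f(3)=139, f(4)=463, f(5)=1667, f(6)=5927, f(7)=21115, f(8)=75199, f(9)=267827, f(10)=953879, f(11)=3397291; answer 3397291
Stage 2: R1 = 3397291; c = 12; cross terms: (-28*-12 - 12*-18)=552, (12*26 - 35*-12)=732, (35*-18 - -28*26)=98; twice the area = |1382| = 1382; area = 691; answer 691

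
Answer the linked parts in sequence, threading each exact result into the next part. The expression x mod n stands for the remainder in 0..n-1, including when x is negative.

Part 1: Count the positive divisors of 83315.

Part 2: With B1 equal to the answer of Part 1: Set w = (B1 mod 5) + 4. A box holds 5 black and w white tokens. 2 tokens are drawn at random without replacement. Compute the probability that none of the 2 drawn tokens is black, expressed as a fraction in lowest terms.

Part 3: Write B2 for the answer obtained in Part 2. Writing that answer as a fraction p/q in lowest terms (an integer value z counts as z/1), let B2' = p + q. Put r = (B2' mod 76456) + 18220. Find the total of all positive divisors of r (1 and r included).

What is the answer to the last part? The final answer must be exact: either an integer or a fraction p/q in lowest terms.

30720

Part 1: 83315 = 5 * 19 * 877; number of divisors = (1+1) * (1+1) * (1+1) = 8; answer 8
Part 2: B1 = 8; w = 7; total draws C(12,2) = 66; favorable C(7,2) = 21; P = 7/22; answer 7/22
Part 3: B2 = 7/22; threaded value p + q = 29; r = 18249; 18249 = 3 * 7 * 11 * 79; sigma = (1 + 3) * (1 + 7) * (1 + 11) * (1 + 79) = 4 * 8 * 12 * 80 = 30720; answer 30720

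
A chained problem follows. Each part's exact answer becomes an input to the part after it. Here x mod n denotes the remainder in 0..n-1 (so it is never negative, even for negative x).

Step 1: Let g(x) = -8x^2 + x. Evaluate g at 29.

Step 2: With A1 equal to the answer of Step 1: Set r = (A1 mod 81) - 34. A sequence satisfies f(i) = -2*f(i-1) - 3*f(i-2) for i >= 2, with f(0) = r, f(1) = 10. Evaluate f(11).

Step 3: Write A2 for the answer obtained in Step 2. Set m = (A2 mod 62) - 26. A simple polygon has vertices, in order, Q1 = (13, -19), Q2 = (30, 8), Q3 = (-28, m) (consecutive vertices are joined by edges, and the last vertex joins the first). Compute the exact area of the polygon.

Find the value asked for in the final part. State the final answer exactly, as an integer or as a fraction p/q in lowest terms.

613

Step 1: -8*(29)^2 + 1*(29)^1 = (-6728) + (29) = -6699; answer -6699
Step 2: A1 = -6699; r = -10; f(2) = -2*(10) - 3*(-10) = 10; iterating: f(2)=10, f(3)=-50, f(4)=70, f(5)=10, f(6)=-230, f(7)=430, f(8)=-170, f(9)=-950, f(10)=2410, f(11)=-1970; answer -1970
Step 3: A2 = -1970; m = -12; cross terms: (13*8 - 30*-19)=674, (30*-12 - -28*8)=-136, (-28*-19 - 13*-12)=688; twice the area = |1226| = 1226; area = 613; answer 613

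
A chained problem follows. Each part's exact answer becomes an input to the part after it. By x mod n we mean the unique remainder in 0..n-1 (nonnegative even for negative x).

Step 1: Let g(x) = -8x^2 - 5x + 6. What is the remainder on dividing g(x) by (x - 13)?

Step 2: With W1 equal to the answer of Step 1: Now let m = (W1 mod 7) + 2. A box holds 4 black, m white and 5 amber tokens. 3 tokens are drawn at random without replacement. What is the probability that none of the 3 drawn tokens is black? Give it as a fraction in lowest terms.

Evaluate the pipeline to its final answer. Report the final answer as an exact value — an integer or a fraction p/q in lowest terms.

30/91

Step 1: remainder = value at the root: -8*(13)^2 - 5*(13)^1 + 6 = (-1352) + (-65) + (6) = -1411; answer -1411
Step 2: W1 = -1411; m = 5; total draws C(14,3) = 364; favorable C(10,3) = 120; P = 30/91; answer 30/91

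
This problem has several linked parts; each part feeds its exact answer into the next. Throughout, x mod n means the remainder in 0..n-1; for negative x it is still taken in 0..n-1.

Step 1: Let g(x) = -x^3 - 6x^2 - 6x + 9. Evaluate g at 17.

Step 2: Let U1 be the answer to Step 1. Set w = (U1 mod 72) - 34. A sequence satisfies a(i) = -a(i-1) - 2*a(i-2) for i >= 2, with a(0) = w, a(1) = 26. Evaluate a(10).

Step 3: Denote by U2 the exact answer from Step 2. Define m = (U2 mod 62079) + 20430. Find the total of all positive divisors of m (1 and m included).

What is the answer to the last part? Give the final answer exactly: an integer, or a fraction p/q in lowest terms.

Step 1: -1*(17)^3 - 6*(17)^2 - 6*(17)^1 + 9 = (-4913) + (-1734) + (-102) + (9) = -6740; answer -6740
Step 2: U1 = -6740; w = -6; a(2) = -1*(26) - 2*(-6) = -14; iterating: a(2)=-14, a(3)=-38, a(4)=66, a(5)=10, a(6)=-142, a(7)=122, a(8)=162, a(9)=-406, a(10)=82; answer 82
Step 3: U2 = 82; m = 20512; 20512 = 2^5 * 641; sigma = (1 + 2 + 4 + 8 + 16 + 32) * (1 + 641) = 63 * 642 = 40446; answer 40446

40446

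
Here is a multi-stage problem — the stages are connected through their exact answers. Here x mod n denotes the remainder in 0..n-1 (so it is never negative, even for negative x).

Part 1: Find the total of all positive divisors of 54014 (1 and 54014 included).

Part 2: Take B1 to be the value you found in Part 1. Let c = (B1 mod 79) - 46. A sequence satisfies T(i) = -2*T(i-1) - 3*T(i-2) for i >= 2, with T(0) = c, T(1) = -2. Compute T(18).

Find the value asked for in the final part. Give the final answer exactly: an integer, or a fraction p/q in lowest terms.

Part 1: 54014 = 2 * 113 * 239; sigma = (1 + 2) * (1 + 113) * (1 + 239) = 3 * 114 * 240 = 82080; answer 82080
Part 2: B1 = 82080; c = 32; T(2) = -2*(-2) - 3*(32) = -92; iterating: T(2)=-92, T(3)=190, T(4)=-104, T(5)=-362, T(6)=1036, T(7)=-986, T(8)=-1136, T(9)=5230, T(10)=-7052, T(11)=-1586, T(12)=24328, T(13)=-43898, T(14)=14812, T(15)=102070, T(16)=-248576, T(17)=190942, T(18)=363844; answer 363844

363844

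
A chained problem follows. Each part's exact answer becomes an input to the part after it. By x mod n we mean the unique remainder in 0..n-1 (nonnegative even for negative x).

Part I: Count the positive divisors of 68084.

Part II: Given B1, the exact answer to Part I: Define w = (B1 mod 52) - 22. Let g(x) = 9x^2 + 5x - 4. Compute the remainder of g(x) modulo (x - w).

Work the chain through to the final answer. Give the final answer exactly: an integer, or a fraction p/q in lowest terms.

Part I: 68084 = 2^2 * 17021; number of divisors = (2+1) * (1+1) = 6; answer 6
Part II: B1 = 6; w = -16; remainder = value at the root: 9*(-16)^2 + 5*(-16)^1 - 4 = (2304) + (-80) + (-4) = 2220; answer 2220

2220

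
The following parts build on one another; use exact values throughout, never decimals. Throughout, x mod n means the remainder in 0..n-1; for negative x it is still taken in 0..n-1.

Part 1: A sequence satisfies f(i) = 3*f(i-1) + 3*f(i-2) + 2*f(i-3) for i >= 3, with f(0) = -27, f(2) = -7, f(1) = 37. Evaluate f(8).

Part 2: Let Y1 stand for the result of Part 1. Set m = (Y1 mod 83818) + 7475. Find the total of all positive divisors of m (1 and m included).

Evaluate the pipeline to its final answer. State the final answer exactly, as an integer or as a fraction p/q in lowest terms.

88704

Part 1: f(3) = 3*(-7) + 3*(37) + 2*(-27) = 36; iterating: f(3)=36, f(4)=161, f(5)=577, f(6)=2286, f(7)=8911, f(8)=34745; answer 34745
Part 2: Y1 = 34745; m = 42220; 42220 = 2^2 * 5 * 2111; sigma = (1 + 2 + 4) * (1 + 5) * (1 + 2111) = 7 * 6 * 2112 = 88704; answer 88704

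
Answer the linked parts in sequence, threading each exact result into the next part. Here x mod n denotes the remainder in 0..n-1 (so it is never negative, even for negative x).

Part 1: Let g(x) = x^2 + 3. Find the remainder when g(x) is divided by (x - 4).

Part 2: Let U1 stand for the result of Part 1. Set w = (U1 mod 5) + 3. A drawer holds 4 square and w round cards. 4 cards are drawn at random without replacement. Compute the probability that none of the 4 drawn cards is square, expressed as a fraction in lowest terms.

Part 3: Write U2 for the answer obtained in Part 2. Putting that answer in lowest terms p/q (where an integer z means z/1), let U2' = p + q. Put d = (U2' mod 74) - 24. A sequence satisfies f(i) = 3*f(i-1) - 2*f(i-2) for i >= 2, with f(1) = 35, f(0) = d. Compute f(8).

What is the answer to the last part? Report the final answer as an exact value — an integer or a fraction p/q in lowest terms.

-3521

Part 1: remainder = value at the root: 1*(4)^2 + 3 = (16) + (3) = 19; answer 19
Part 2: U1 = 19; w = 7; total draws C(11,4) = 330; favorable C(7,4) = 35; P = 7/66; answer 7/66
Part 3: U2 = 7/66; threaded value p + q = 73; d = 49; f(2) = 3*(35) - 2*(49) = 7; iterating: f(2)=7, f(3)=-49, f(4)=-161, f(5)=-385, f(6)=-833, f(7)=-1729, f(8)=-3521; answer -3521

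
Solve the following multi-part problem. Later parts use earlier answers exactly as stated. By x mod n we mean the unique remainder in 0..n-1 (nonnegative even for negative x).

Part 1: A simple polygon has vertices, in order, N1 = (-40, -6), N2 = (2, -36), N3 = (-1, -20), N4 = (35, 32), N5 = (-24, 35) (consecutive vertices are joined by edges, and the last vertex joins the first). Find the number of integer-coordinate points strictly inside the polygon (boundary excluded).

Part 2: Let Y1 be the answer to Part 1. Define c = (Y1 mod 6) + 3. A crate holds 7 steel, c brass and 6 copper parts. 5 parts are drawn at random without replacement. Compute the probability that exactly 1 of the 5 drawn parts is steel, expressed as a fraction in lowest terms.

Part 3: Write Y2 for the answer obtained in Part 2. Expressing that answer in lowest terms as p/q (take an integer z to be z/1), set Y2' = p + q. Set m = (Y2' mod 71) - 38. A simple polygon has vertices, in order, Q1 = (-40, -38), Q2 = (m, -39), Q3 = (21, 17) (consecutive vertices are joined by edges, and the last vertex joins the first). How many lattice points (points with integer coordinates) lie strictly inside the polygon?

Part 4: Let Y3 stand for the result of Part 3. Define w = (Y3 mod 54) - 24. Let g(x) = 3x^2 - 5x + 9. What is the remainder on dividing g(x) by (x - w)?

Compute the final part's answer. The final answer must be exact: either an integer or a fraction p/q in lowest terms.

Part 1: cross terms: (-40*-36 - 2*-6)=1452, (2*-20 - -1*-36)=-76, (-1*32 - 35*-20)=668, (35*35 - -24*32)=1993, (-24*-6 - -40*35)=1544; twice the area = |5581| = 5581; area = 5581/2; boundary points = 6 + 1 + 4 + 1 + 1 = 13; strictly interior points = area - boundary/2 + 1 = 2785; answer 2785
Part 2: Y1 = 2785; c = 4; total draws C(17,5) = 6188; favorable C(7,1)*C(10,4) = 1470; P = 105/442; answer 105/442
Part 3: Y2 = 105/442; threaded value p + q = 547; m = 12; cross terms: (-40*-39 - 12*-38)=2016, (12*17 - 21*-39)=1023, (21*-38 - -40*17)=-118; twice the area = |2921| = 2921; area = 2921/2; boundary points = 1 + 1 + 1 = 3; strictly interior points = area - boundary/2 + 1 = 1460; answer 1460
Part 4: Y3 = 1460; w = -22; remainder = value at the root: 3*(-22)^2 - 5*(-22)^1 + 9 = (1452) + (110) + (9) = 1571; answer 1571

1571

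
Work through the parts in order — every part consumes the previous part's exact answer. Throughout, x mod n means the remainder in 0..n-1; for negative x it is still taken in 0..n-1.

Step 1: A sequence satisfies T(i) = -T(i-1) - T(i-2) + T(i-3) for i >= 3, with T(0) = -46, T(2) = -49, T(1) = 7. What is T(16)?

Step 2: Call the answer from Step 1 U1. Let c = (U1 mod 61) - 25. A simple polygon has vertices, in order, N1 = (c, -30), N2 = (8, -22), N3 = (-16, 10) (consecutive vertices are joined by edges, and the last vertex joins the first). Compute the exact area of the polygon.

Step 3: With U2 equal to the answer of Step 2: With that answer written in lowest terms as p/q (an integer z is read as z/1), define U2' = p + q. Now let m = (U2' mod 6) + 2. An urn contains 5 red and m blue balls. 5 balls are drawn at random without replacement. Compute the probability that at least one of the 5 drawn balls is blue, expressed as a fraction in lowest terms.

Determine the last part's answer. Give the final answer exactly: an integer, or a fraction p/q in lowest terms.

55/56

Step 1: T(3) = -1*(-49) - 1*(7) + 1*(-46) = -4; iterating: T(3)=-4, T(4)=60, T(5)=-105, T(6)=41, T(7)=124, T(8)=-270, T(9)=187, T(10)=207, T(11)=-664, T(12)=644, T(13)=227, T(14)=-1535, T(15)=1952, T(16)=-190; answer -190
Step 2: U1 = -190; c = 29; cross terms: (29*-22 - 8*-30)=-398, (8*10 - -16*-22)=-272, (-16*-30 - 29*10)=190; twice the area = |-480| = 480; area = 240; answer 240
Step 3: U2 = 240; threaded value p + q = 241; m = 3; total draws C(8,5) = 56; complement C(5,5) = 1; favorable 56 - 1 = 55; P = 55/56; answer 55/56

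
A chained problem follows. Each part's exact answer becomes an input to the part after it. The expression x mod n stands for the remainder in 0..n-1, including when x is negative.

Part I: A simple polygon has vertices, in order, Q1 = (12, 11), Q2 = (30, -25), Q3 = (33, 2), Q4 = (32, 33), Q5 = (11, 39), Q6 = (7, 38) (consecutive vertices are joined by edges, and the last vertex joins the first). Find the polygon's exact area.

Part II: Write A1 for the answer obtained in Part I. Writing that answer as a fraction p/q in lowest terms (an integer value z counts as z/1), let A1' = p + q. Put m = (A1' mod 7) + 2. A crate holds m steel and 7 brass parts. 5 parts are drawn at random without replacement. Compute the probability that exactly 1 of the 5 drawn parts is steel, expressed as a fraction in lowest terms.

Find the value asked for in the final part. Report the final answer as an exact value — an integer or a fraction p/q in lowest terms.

5/12

Part I: cross terms: (12*-25 - 30*11)=-630, (30*2 - 33*-25)=885, (33*33 - 32*2)=1025, (32*39 - 11*33)=885, (11*38 - 7*39)=145, (7*11 - 12*38)=-379; twice the area = |1931| = 1931; area = 1931/2; answer 1931/2
Part II: A1 = 1931/2; threaded value p + q = 1933; m = 3; total draws C(10,5) = 252; favorable C(3,1)*C(7,4) = 105; P = 5/12; answer 5/12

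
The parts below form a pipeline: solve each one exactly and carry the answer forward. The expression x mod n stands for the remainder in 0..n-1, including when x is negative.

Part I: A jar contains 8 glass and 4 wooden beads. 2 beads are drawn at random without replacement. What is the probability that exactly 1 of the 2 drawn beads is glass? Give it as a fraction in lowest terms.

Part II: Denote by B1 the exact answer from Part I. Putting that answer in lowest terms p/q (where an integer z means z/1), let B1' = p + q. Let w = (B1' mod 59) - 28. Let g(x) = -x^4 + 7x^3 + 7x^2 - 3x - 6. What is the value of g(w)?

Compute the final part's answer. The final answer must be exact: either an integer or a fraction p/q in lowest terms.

Part I: total draws C(12,2) = 66; favorable C(8,1)*C(4,1) = 32; P = 16/33; answer 16/33
Part II: B1 = 16/33; threaded value p + q = 49; w = 21; -1*(21)^4 + 7*(21)^3 + 7*(21)^2 - 3*(21)^1 - 6 = (-194481) + (64827) + (3087) + (-63) + (-6) = -126636; answer -126636

-126636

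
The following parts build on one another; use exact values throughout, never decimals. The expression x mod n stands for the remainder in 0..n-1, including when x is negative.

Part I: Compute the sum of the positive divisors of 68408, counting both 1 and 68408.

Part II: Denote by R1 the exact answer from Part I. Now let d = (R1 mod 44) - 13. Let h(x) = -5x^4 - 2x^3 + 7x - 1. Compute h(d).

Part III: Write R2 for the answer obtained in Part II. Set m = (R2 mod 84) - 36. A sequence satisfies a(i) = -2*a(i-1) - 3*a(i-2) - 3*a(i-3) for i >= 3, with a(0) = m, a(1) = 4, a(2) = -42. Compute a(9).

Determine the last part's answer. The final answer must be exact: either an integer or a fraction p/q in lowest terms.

Part I: 68408 = 2^3 * 17 * 503; sigma = (1 + 2 + 4 + 8) * (1 + 17) * (1 + 503) = 15 * 18 * 504 = 136080; answer 136080
Part II: R1 = 136080; d = 19; -5*(19)^4 - 2*(19)^3 + 7*(19)^1 - 1 = (-651605) + (-13718) + (133) + (-1) = -665191; answer -665191
Part III: R2 = -665191; m = -31; a(3) = -2*(-42) - 3*(4) - 3*(-31) = 165; iterating: a(3)=165, a(4)=-216, a(5)=63, a(6)=27, a(7)=405, a(8)=-1080, a(9)=864; answer 864

864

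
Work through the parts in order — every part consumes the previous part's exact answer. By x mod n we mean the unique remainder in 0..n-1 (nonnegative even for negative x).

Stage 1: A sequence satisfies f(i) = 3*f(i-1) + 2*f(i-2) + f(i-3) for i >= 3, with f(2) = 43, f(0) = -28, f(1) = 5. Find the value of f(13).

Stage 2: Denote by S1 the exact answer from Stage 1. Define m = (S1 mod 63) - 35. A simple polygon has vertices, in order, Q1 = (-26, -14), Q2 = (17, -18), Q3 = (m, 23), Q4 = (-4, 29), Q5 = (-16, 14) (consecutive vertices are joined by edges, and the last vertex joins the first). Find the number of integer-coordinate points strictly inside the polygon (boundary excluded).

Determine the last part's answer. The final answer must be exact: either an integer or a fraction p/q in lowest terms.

Stage 1: f(3) = 3*(43) + 2*(5) + 1*(-28) = 111; iterating: f(3)=111, f(4)=424, f(5)=1537, f(6)=5570, f(7)=20208, f(8)=73301, f(9)=265889, f(10)=964477, f(11)=3498510, f(12)=12690373, f(13)=46032616; answer 46032616
Stage 2: S1 = 46032616; m = -7; cross terms: (-26*-18 - 17*-14)=706, (17*23 - -7*-18)=265, (-7*29 - -4*23)=-111, (-4*14 - -16*29)=408, (-16*-14 - -26*14)=588; twice the area = |1856| = 1856; area = 928; boundary points = 1 + 1 + 3 + 3 + 2 = 10; strictly interior points = area - boundary/2 + 1 = 924; answer 924

924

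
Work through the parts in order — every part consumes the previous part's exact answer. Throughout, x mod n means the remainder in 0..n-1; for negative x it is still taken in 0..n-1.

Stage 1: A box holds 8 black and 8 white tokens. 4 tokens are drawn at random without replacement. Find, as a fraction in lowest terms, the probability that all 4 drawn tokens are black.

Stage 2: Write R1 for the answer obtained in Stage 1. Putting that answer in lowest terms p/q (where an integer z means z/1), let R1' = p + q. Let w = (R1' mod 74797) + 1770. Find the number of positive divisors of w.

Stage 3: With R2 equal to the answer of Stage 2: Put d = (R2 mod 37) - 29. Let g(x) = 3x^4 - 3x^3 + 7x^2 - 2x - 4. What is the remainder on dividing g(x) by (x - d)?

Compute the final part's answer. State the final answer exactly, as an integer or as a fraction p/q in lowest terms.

1223171

Stage 1: total draws C(16,4) = 1820; favorable C(8,4) = 70; P = 1/26; answer 1/26
Stage 2: R1 = 1/26; threaded value p + q = 27; w = 1797; 1797 = 3 * 599; number of divisors = (1+1) * (1+1) = 4; answer 4
Stage 3: R2 = 4; d = -25; remainder = value at the root: 3*(-25)^4 - 3*(-25)^3 + 7*(-25)^2 - 2*(-25)^1 - 4 = (1171875) + (46875) + (4375) + (50) + (-4) = 1223171; answer 1223171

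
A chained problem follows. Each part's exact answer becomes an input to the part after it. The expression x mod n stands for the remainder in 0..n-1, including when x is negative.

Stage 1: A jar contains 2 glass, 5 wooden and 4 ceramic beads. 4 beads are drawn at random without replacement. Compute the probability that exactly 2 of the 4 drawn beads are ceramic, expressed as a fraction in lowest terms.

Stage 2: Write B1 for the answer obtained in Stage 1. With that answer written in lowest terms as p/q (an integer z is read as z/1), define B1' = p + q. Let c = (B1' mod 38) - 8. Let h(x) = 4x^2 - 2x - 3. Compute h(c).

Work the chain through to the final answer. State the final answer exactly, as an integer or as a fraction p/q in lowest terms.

Stage 1: total draws C(11,4) = 330; favorable C(4,2)*C(7,2) = 126; P = 21/55; answer 21/55
Stage 2: B1 = 21/55; threaded value p + q = 76; c = -8; 4*(-8)^2 - 2*(-8)^1 - 3 = (256) + (16) + (-3) = 269; answer 269

269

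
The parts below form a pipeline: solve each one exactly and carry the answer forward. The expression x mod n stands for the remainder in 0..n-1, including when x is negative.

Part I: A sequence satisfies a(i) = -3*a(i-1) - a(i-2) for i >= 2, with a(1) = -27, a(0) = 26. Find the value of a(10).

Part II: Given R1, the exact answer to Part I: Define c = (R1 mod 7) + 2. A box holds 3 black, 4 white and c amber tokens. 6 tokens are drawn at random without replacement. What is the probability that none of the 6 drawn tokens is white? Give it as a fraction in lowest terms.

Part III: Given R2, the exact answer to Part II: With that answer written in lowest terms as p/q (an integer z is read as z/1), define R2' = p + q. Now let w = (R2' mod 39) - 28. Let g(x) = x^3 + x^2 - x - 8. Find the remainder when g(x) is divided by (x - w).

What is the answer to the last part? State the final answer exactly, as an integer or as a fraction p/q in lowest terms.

Part I: a(2) = -3*(-27) - 1*(26) = 55; iterating: a(2)=55, a(3)=-138, a(4)=359, a(5)=-939, a(6)=2458, a(7)=-6435, a(8)=16847, a(9)=-44106, a(10)=115471; answer 115471
Part II: R1 = 115471; c = 8; total draws C(15,6) = 5005; favorable C(11,6) = 462; P = 6/65; answer 6/65
Part III: R2 = 6/65; threaded value p + q = 71; w = 4; remainder = value at the root: 1*(4)^3 + 1*(4)^2 - 1*(4)^1 - 8 = (64) + (16) + (-4) + (-8) = 68; answer 68

68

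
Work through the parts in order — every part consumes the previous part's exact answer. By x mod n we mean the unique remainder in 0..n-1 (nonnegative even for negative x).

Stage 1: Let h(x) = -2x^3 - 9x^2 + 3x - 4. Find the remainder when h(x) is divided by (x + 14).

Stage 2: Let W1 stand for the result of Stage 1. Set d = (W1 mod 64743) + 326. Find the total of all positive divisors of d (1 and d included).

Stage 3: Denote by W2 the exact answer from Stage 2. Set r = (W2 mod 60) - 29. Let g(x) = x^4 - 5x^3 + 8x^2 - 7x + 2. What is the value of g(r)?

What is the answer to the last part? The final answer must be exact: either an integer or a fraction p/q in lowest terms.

98783

Stage 1: remainder = value at the root: -2*(-14)^3 - 9*(-14)^2 + 3*(-14)^1 - 4 = (5488) + (-1764) + (-42) + (-4) = 3678; answer 3678
Stage 2: W1 = 3678; d = 4004; 4004 = 2^2 * 7 * 11 * 13; sigma = (1 + 2 + 4) * (1 + 7) * (1 + 11) * (1 + 13) = 7 * 8 * 12 * 14 = 9408; answer 9408
Stage 3: W2 = 9408; r = 19; 1*(19)^4 - 5*(19)^3 + 8*(19)^2 - 7*(19)^1 + 2 = (130321) + (-34295) + (2888) + (-133) + (2) = 98783; answer 98783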